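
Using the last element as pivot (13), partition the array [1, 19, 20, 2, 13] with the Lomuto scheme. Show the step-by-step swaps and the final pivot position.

Lomuto partition with pivot = 13:

Initial array: [1, 19, 20, 2, 13]

arr[0]=1 <= 13: swap with position 0, array becomes [1, 19, 20, 2, 13]
arr[1]=19 > 13: no swap
arr[2]=20 > 13: no swap
arr[3]=2 <= 13: swap with position 1, array becomes [1, 2, 20, 19, 13]

Place pivot at position 2: [1, 2, 13, 19, 20]
Pivot position: 2

After partitioning with pivot 13, the array becomes [1, 2, 13, 19, 20]. The pivot is placed at index 2. All elements to the left of the pivot are <= 13, and all elements to the right are > 13.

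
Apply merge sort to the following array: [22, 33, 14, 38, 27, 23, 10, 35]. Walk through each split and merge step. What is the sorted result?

Merge sort trace:

Split: [22, 33, 14, 38, 27, 23, 10, 35] -> [22, 33, 14, 38] and [27, 23, 10, 35]
  Split: [22, 33, 14, 38] -> [22, 33] and [14, 38]
    Split: [22, 33] -> [22] and [33]
    Merge: [22] + [33] -> [22, 33]
    Split: [14, 38] -> [14] and [38]
    Merge: [14] + [38] -> [14, 38]
  Merge: [22, 33] + [14, 38] -> [14, 22, 33, 38]
  Split: [27, 23, 10, 35] -> [27, 23] and [10, 35]
    Split: [27, 23] -> [27] and [23]
    Merge: [27] + [23] -> [23, 27]
    Split: [10, 35] -> [10] and [35]
    Merge: [10] + [35] -> [10, 35]
  Merge: [23, 27] + [10, 35] -> [10, 23, 27, 35]
Merge: [14, 22, 33, 38] + [10, 23, 27, 35] -> [10, 14, 22, 23, 27, 33, 35, 38]

Final sorted array: [10, 14, 22, 23, 27, 33, 35, 38]

The merge sort proceeds by recursively splitting the array and merging sorted halves.
After all merges, the sorted array is [10, 14, 22, 23, 27, 33, 35, 38].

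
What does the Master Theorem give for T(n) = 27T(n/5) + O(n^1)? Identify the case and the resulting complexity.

Master Theorem for T(n) = 27T(n/5) + O(n^1):

a = 27, b = 5, c = 1
log_b(a) = log_5(27) = 2.0478

Case 1: c = 1 < log_5(27) = 2.0478
T(n) = O(n^(log_5 27))

For T(n) = 27T(n/5) + O(n^1): log_5(27) = 2.0478. This is Case 1 of the Master Theorem (c < log_b(a), work dominated by leaves), giving O(n^(log_5 27)).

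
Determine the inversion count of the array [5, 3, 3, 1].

Finding inversions in [5, 3, 3, 1]:

(0, 1): arr[0]=5 > arr[1]=3
(0, 2): arr[0]=5 > arr[2]=3
(0, 3): arr[0]=5 > arr[3]=1
(1, 3): arr[1]=3 > arr[3]=1
(2, 3): arr[2]=3 > arr[3]=1

Total inversions: 5

The array has 5 inversion(s): (0,1), (0,2), (0,3), (1,3), (2,3). Each pair (i,j) satisfies i < j and arr[i] > arr[j].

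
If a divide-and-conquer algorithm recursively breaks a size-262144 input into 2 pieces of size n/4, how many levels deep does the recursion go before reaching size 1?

For divide and conquer with division factor 4:

Problem sizes at each level:
Level 0: 262144
Level 1: 65536
Level 2: 16384
Level 3: 4096
Level 4: 1024
Level 5: 256
Level 6: 64
Level 7: 16
Level 8: 4
Level 9: 1

The root is level 0 and the size-1 base case is level 9 (the tree spans levels 0 through 9, i.e. 10 levels counting the root), so the depth is the number of divisions: log_4(262144) = 9

The recursion tree depth is log_4(262144) = 9. At each level, the problem size is divided by 4, so it takes 9 divisions to reduce to a base case of size 1. The algorithm makes 2 recursive calls at each level.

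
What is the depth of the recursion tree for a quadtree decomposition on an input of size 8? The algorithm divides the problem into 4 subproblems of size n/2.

For divide and conquer with division factor 2:

Problem sizes at each level:
Level 0: 8
Level 1: 4
Level 2: 2
Level 3: 1

The root is level 0 and the size-1 base case is level 3 (the tree spans levels 0 through 3, i.e. 4 levels counting the root), so the depth is the number of divisions: log_2(8) = 3

The recursion tree depth is log_2(8) = 3. At each level, the problem size is divided by 2, so it takes 3 divisions to reduce to a base case of size 1. The algorithm makes 4 recursive calls at each level.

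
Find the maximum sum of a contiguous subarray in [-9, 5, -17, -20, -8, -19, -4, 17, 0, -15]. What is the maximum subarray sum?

Using Kadane's algorithm on [-9, 5, -17, -20, -8, -19, -4, 17, 0, -15]:

Scanning through the array:
Position 1 (value 5): max_ending_here = 5, max_so_far = 5
Position 2 (value -17): max_ending_here = -12, max_so_far = 5
Position 3 (value -20): max_ending_here = -20, max_so_far = 5
Position 4 (value -8): max_ending_here = -8, max_so_far = 5
Position 5 (value -19): max_ending_here = -19, max_so_far = 5
Position 6 (value -4): max_ending_here = -4, max_so_far = 5
Position 7 (value 17): max_ending_here = 17, max_so_far = 17
Position 8 (value 0): max_ending_here = 17, max_so_far = 17
Position 9 (value -15): max_ending_here = 2, max_so_far = 17

Maximum subarray: [17]
Maximum sum: 17

The maximum subarray is [17] with sum 17. This subarray runs from index 7 to index 7.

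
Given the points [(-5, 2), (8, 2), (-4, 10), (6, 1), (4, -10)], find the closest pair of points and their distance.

Computing all pairwise distances among 5 points:

d((-5, 2), (8, 2)) = 13.0
d((-5, 2), (-4, 10)) = 8.0623
d((-5, 2), (6, 1)) = 11.0454
d((-5, 2), (4, -10)) = 15.0
d((8, 2), (-4, 10)) = 14.4222
d((8, 2), (6, 1)) = 2.2361 <-- minimum
d((8, 2), (4, -10)) = 12.6491
d((-4, 10), (6, 1)) = 13.4536
d((-4, 10), (4, -10)) = 21.5407
d((6, 1), (4, -10)) = 11.1803

Closest pair: (8, 2) and (6, 1) with distance 2.2361

The closest pair is (8, 2) and (6, 1) with Euclidean distance 2.2361. For 5 points, brute-force pairwise comparison is shown above. For large n, the divide-and-conquer algorithm (sort by x, recurse on halves, check the dividing strip) achieves O(n log n).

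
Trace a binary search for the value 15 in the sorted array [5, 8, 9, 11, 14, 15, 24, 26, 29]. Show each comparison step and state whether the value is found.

Binary search for 15 in [5, 8, 9, 11, 14, 15, 24, 26, 29]:

lo=0, hi=8, mid=4, arr[mid]=14 -> 14 < 15, search right half
lo=5, hi=8, mid=6, arr[mid]=24 -> 24 > 15, search left half
lo=5, hi=5, mid=5, arr[mid]=15 -> Found target at index 5!

Binary search finds 15 at index 5 after 3 comparisons. The search repeatedly halves the search space by comparing with the middle element.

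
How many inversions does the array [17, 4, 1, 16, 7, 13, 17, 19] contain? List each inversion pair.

Finding inversions in [17, 4, 1, 16, 7, 13, 17, 19]:

(0, 1): arr[0]=17 > arr[1]=4
(0, 2): arr[0]=17 > arr[2]=1
(0, 3): arr[0]=17 > arr[3]=16
(0, 4): arr[0]=17 > arr[4]=7
(0, 5): arr[0]=17 > arr[5]=13
(1, 2): arr[1]=4 > arr[2]=1
(3, 4): arr[3]=16 > arr[4]=7
(3, 5): arr[3]=16 > arr[5]=13

Total inversions: 8

The array has 8 inversion(s): (0,1), (0,2), (0,3), (0,4), (0,5), (1,2), (3,4), (3,5). Each pair (i,j) satisfies i < j and arr[i] > arr[j].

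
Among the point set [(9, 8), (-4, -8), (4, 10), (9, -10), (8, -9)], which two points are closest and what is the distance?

Computing all pairwise distances among 5 points:

d((9, 8), (-4, -8)) = 20.6155
d((9, 8), (4, 10)) = 5.3852
d((9, 8), (9, -10)) = 18.0
d((9, 8), (8, -9)) = 17.0294
d((-4, -8), (4, 10)) = 19.6977
d((-4, -8), (9, -10)) = 13.1529
d((-4, -8), (8, -9)) = 12.0416
d((4, 10), (9, -10)) = 20.6155
d((4, 10), (8, -9)) = 19.4165
d((9, -10), (8, -9)) = 1.4142 <-- minimum

Closest pair: (9, -10) and (8, -9) with distance 1.4142

The closest pair is (9, -10) and (8, -9) with Euclidean distance 1.4142. For 5 points, brute-force pairwise comparison is shown above. For large n, the divide-and-conquer algorithm (sort by x, recurse on halves, check the dividing strip) achieves O(n log n).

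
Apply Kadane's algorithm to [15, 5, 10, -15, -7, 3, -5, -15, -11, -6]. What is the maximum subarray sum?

Using Kadane's algorithm on [15, 5, 10, -15, -7, 3, -5, -15, -11, -6]:

Scanning through the array:
Position 1 (value 5): max_ending_here = 20, max_so_far = 20
Position 2 (value 10): max_ending_here = 30, max_so_far = 30
Position 3 (value -15): max_ending_here = 15, max_so_far = 30
Position 4 (value -7): max_ending_here = 8, max_so_far = 30
Position 5 (value 3): max_ending_here = 11, max_so_far = 30
Position 6 (value -5): max_ending_here = 6, max_so_far = 30
Position 7 (value -15): max_ending_here = -9, max_so_far = 30
Position 8 (value -11): max_ending_here = -11, max_so_far = 30
Position 9 (value -6): max_ending_here = -6, max_so_far = 30

Maximum subarray: [15, 5, 10]
Maximum sum: 30

The maximum subarray is [15, 5, 10] with sum 30. This subarray runs from index 0 to index 2.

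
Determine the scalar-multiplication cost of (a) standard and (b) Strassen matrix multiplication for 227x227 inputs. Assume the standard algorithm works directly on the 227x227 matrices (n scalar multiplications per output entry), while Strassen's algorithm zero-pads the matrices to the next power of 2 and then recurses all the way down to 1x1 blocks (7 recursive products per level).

Matrix multiplication for 227x227 matrices:

Strassen's algorithm requires power-of-2 dimensions. Pad 227x227 to 256x256 (next power of 2).

Standard algorithm: 227^3 = 11697083 multiplications
Strassen's algorithm: 7^(log2(256)) = 7^8 = 5764801 multiplications
Savings: 11697083 - 5764801 = 5932282 multiplications

Standard: 11697083 multiplications (227^3). Strassen: 5764801 multiplications (7^8, after padding to 256x256). Strassen reduces 8 recursive multiplications to 7 at each level.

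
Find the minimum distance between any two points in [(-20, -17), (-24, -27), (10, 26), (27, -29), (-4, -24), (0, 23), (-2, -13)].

Computing all pairwise distances among 7 points:

d((-20, -17), (-24, -27)) = 10.7703
d((-20, -17), (10, 26)) = 52.4309
d((-20, -17), (27, -29)) = 48.5077
d((-20, -17), (-4, -24)) = 17.4642
d((-20, -17), (0, 23)) = 44.7214
d((-20, -17), (-2, -13)) = 18.4391
d((-24, -27), (10, 26)) = 62.9682
d((-24, -27), (27, -29)) = 51.0392
d((-24, -27), (-4, -24)) = 20.2237
d((-24, -27), (0, 23)) = 55.4617
d((-24, -27), (-2, -13)) = 26.0768
d((10, 26), (27, -29)) = 57.5674
d((10, 26), (-4, -24)) = 51.923
d((10, 26), (0, 23)) = 10.4403 <-- minimum
d((10, 26), (-2, -13)) = 40.8044
d((27, -29), (-4, -24)) = 31.4006
d((27, -29), (0, 23)) = 58.5918
d((27, -29), (-2, -13)) = 33.121
d((-4, -24), (0, 23)) = 47.1699
d((-4, -24), (-2, -13)) = 11.1803
d((0, 23), (-2, -13)) = 36.0555

Closest pair: (10, 26) and (0, 23) with distance 10.4403

The closest pair is (10, 26) and (0, 23) with Euclidean distance 10.4403. For 7 points, brute-force pairwise comparison is shown above. For large n, the divide-and-conquer algorithm (sort by x, recurse on halves, check the dividing strip) achieves O(n log n).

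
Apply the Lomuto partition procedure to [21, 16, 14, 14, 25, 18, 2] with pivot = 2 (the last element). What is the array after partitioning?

Lomuto partition with pivot = 2:

Initial array: [21, 16, 14, 14, 25, 18, 2]

arr[0]=21 > 2: no swap
arr[1]=16 > 2: no swap
arr[2]=14 > 2: no swap
arr[3]=14 > 2: no swap
arr[4]=25 > 2: no swap
arr[5]=18 > 2: no swap

Place pivot at position 0: [2, 16, 14, 14, 25, 18, 21]
Pivot position: 0

After partitioning with pivot 2, the array becomes [2, 16, 14, 14, 25, 18, 21]. The pivot is placed at index 0. All elements to the left of the pivot are <= 2, and all elements to the right are > 2.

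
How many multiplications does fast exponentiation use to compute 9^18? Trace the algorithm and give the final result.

Computing 9^18 by squaring (build up from 9^1; each line after the first costs one multiplication):

9^1 = 9
9^2 = (9^1)^2 = 9^2 = 81
9^4 = (9^2)^2 = 81^2 = 6561
9^8 = (9^4)^2 = 6561^2 = 43046721
9^9 = 9 * 9^8 = 9 * 43046721 = 387420489
9^18 = (9^9)^2 = 387420489^2 = 150094635296999121

Result: 150094635296999121
Multiplications needed: 5 (5 lines after 9^1)

9^18 = 150094635296999121. Using exponentiation by squaring, this requires 5 multiplications. The key idea: if the exponent is even, square the half-power; if odd, multiply by the base once.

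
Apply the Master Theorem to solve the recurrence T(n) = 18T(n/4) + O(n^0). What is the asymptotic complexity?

Master Theorem for T(n) = 18T(n/4) + O(n^0):

a = 18, b = 4, c = 0
log_b(a) = log_4(18) = 2.0850

Case 1: c = 0 < log_4(18) = 2.0850
T(n) = O(n^(log_4 18))

For T(n) = 18T(n/4) + O(n^0): log_4(18) = 2.0850. This is Case 1 of the Master Theorem (c < log_b(a), work dominated by leaves), giving O(n^(log_4 18)).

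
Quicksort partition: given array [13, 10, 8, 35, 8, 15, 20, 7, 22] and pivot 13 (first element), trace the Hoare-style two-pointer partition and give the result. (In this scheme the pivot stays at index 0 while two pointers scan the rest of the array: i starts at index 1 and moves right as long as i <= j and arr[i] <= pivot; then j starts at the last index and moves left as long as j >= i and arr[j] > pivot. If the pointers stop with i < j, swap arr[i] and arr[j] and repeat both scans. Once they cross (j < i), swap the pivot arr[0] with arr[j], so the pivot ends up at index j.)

Hoare-style two-pointer partition with pivot = 13:

Initial array: [13, 10, 8, 35, 8, 15, 20, 7, 22]

Pointers start at i = 1, j = 8.
i stops at index 3 (arr[3]=35 > 13), j stops at index 7 (arr[7]=7 <= 13): swap arr[3] and arr[7], array becomes [13, 10, 8, 7, 8, 15, 20, 35, 22]
i ends at 5, j ends at 4: the pointers have crossed (j < i), so scanning stops.

Swap pivot arr[0] with arr[4] to place pivot at position 4: [8, 10, 8, 7, 13, 15, 20, 35, 22]
Pivot position: 4

After partitioning with pivot 13, the array becomes [8, 10, 8, 7, 13, 15, 20, 35, 22]. The pivot is placed at index 4. All elements to the left of the pivot are <= 13, and all elements to the right are > 13.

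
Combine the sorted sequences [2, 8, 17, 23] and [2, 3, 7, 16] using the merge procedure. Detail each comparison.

Merging process:

Compare 2 vs 2: take 2 from left. Merged: [2]
Compare 8 vs 2: take 2 from right. Merged: [2, 2]
Compare 8 vs 3: take 3 from right. Merged: [2, 2, 3]
Compare 8 vs 7: take 7 from right. Merged: [2, 2, 3, 7]
Compare 8 vs 16: take 8 from left. Merged: [2, 2, 3, 7, 8]
Compare 17 vs 16: take 16 from right. Merged: [2, 2, 3, 7, 8, 16]
Append remaining from left: [17, 23]. Merged: [2, 2, 3, 7, 8, 16, 17, 23]

Final merged array: [2, 2, 3, 7, 8, 16, 17, 23]
Total comparisons: 6

The merged array is [2, 2, 3, 7, 8, 16, 17, 23], requiring 6 comparisons. The merge step runs in O(n) time where n is the total number of elements.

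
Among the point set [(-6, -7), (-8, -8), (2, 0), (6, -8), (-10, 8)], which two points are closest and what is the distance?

Computing all pairwise distances among 5 points:

d((-6, -7), (-8, -8)) = 2.2361 <-- minimum
d((-6, -7), (2, 0)) = 10.6301
d((-6, -7), (6, -8)) = 12.0416
d((-6, -7), (-10, 8)) = 15.5242
d((-8, -8), (2, 0)) = 12.8062
d((-8, -8), (6, -8)) = 14.0
d((-8, -8), (-10, 8)) = 16.1245
d((2, 0), (6, -8)) = 8.9443
d((2, 0), (-10, 8)) = 14.4222
d((6, -8), (-10, 8)) = 22.6274

Closest pair: (-6, -7) and (-8, -8) with distance 2.2361

The closest pair is (-6, -7) and (-8, -8) with Euclidean distance 2.2361. For 5 points, brute-force pairwise comparison is shown above. For large n, the divide-and-conquer algorithm (sort by x, recurse on halves, check the dividing strip) achieves O(n log n).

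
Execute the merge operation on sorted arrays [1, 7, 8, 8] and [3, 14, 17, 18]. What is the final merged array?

Merging process:

Compare 1 vs 3: take 1 from left. Merged: [1]
Compare 7 vs 3: take 3 from right. Merged: [1, 3]
Compare 7 vs 14: take 7 from left. Merged: [1, 3, 7]
Compare 8 vs 14: take 8 from left. Merged: [1, 3, 7, 8]
Compare 8 vs 14: take 8 from left. Merged: [1, 3, 7, 8, 8]
Append remaining from right: [14, 17, 18]. Merged: [1, 3, 7, 8, 8, 14, 17, 18]

Final merged array: [1, 3, 7, 8, 8, 14, 17, 18]
Total comparisons: 5

The merged array is [1, 3, 7, 8, 8, 14, 17, 18], requiring 5 comparisons. The merge step runs in O(n) time where n is the total number of elements.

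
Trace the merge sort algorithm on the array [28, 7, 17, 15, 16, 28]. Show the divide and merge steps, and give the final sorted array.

Merge sort trace:

Split: [28, 7, 17, 15, 16, 28] -> [28, 7, 17] and [15, 16, 28]
  Split: [28, 7, 17] -> [28] and [7, 17]
    Split: [7, 17] -> [7] and [17]
    Merge: [7] + [17] -> [7, 17]
  Merge: [28] + [7, 17] -> [7, 17, 28]
  Split: [15, 16, 28] -> [15] and [16, 28]
    Split: [16, 28] -> [16] and [28]
    Merge: [16] + [28] -> [16, 28]
  Merge: [15] + [16, 28] -> [15, 16, 28]
Merge: [7, 17, 28] + [15, 16, 28] -> [7, 15, 16, 17, 28, 28]

Final sorted array: [7, 15, 16, 17, 28, 28]

The merge sort proceeds by recursively splitting the array and merging sorted halves.
After all merges, the sorted array is [7, 15, 16, 17, 28, 28].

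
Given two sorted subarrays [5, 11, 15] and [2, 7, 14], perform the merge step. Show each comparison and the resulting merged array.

Merging process:

Compare 5 vs 2: take 2 from right. Merged: [2]
Compare 5 vs 7: take 5 from left. Merged: [2, 5]
Compare 11 vs 7: take 7 from right. Merged: [2, 5, 7]
Compare 11 vs 14: take 11 from left. Merged: [2, 5, 7, 11]
Compare 15 vs 14: take 14 from right. Merged: [2, 5, 7, 11, 14]
Append remaining from left: [15]. Merged: [2, 5, 7, 11, 14, 15]

Final merged array: [2, 5, 7, 11, 14, 15]
Total comparisons: 5

The merged array is [2, 5, 7, 11, 14, 15], requiring 5 comparisons. The merge step runs in O(n) time where n is the total number of elements.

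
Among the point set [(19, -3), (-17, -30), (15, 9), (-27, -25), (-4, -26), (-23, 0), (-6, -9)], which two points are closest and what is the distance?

Computing all pairwise distances among 7 points:

d((19, -3), (-17, -30)) = 45.0
d((19, -3), (15, 9)) = 12.6491
d((19, -3), (-27, -25)) = 50.9902
d((19, -3), (-4, -26)) = 32.5269
d((19, -3), (-23, 0)) = 42.107
d((19, -3), (-6, -9)) = 25.7099
d((-17, -30), (15, 9)) = 50.448
d((-17, -30), (-27, -25)) = 11.1803 <-- minimum
d((-17, -30), (-4, -26)) = 13.6015
d((-17, -30), (-23, 0)) = 30.5941
d((-17, -30), (-6, -9)) = 23.7065
d((15, 9), (-27, -25)) = 54.037
d((15, 9), (-4, -26)) = 39.8246
d((15, 9), (-23, 0)) = 39.0512
d((15, 9), (-6, -9)) = 27.6586
d((-27, -25), (-4, -26)) = 23.0217
d((-27, -25), (-23, 0)) = 25.318
d((-27, -25), (-6, -9)) = 26.4008
d((-4, -26), (-23, 0)) = 32.2025
d((-4, -26), (-6, -9)) = 17.1172
d((-23, 0), (-6, -9)) = 19.2354

Closest pair: (-17, -30) and (-27, -25) with distance 11.1803

The closest pair is (-17, -30) and (-27, -25) with Euclidean distance 11.1803. For 7 points, brute-force pairwise comparison is shown above. For large n, the divide-and-conquer algorithm (sort by x, recurse on halves, check the dividing strip) achieves O(n log n).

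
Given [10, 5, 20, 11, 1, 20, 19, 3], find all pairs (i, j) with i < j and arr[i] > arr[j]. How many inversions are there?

Finding inversions in [10, 5, 20, 11, 1, 20, 19, 3]:

(0, 1): arr[0]=10 > arr[1]=5
(0, 4): arr[0]=10 > arr[4]=1
(0, 7): arr[0]=10 > arr[7]=3
(1, 4): arr[1]=5 > arr[4]=1
(1, 7): arr[1]=5 > arr[7]=3
(2, 3): arr[2]=20 > arr[3]=11
(2, 4): arr[2]=20 > arr[4]=1
(2, 6): arr[2]=20 > arr[6]=19
(2, 7): arr[2]=20 > arr[7]=3
(3, 4): arr[3]=11 > arr[4]=1
(3, 7): arr[3]=11 > arr[7]=3
(5, 6): arr[5]=20 > arr[6]=19
(5, 7): arr[5]=20 > arr[7]=3
(6, 7): arr[6]=19 > arr[7]=3

Total inversions: 14

The array has 14 inversion(s): (0,1), (0,4), (0,7), (1,4), (1,7), (2,3), (2,4), (2,6), (2,7), (3,4), (3,7), (5,6), (5,7), (6,7). Each pair (i,j) satisfies i < j and arr[i] > arr[j].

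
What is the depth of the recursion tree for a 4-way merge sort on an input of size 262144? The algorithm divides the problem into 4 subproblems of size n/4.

For divide and conquer with division factor 4:

Problem sizes at each level:
Level 0: 262144
Level 1: 65536
Level 2: 16384
Level 3: 4096
Level 4: 1024
Level 5: 256
Level 6: 64
Level 7: 16
Level 8: 4
Level 9: 1

The root is level 0 and the size-1 base case is level 9 (the tree spans levels 0 through 9, i.e. 10 levels counting the root), so the depth is the number of divisions: log_4(262144) = 9

The recursion tree depth is log_4(262144) = 9. At each level, the problem size is divided by 4, so it takes 9 divisions to reduce to a base case of size 1. The algorithm makes 4 recursive calls at each level.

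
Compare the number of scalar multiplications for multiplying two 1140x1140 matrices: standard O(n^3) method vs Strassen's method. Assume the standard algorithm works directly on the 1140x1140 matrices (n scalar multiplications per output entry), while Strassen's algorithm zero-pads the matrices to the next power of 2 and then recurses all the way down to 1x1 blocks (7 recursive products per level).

Matrix multiplication for 1140x1140 matrices:

Strassen's algorithm requires power-of-2 dimensions. Pad 1140x1140 to 2048x2048 (next power of 2).

Standard algorithm: 1140^3 = 1481544000 multiplications
Strassen's algorithm: 7^(log2(2048)) = 7^11 = 1977326743 multiplications
Difference: 1481544000 - 1977326743 = -495782743 (Strassen uses MORE here due to padding overhead — for small or just-over-power-of-2 n, padding can outweigh the per-level savings)

Standard: 1481544000 multiplications (1140^3). Strassen: 1977326743 multiplications (7^11, after padding to 2048x2048). Strassen reduces 8 recursive multiplications to 7 at each level.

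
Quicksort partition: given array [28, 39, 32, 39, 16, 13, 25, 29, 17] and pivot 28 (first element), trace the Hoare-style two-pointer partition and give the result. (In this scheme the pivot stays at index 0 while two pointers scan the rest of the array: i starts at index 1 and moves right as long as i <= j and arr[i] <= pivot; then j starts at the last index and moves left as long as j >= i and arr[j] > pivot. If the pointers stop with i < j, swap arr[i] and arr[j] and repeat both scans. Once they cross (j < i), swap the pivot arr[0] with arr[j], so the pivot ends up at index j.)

Hoare-style two-pointer partition with pivot = 28:

Initial array: [28, 39, 32, 39, 16, 13, 25, 29, 17]

Pointers start at i = 1, j = 8.
i stops at index 1 (arr[1]=39 > 28), j stops at index 8 (arr[8]=17 <= 28): swap arr[1] and arr[8], array becomes [28, 17, 32, 39, 16, 13, 25, 29, 39]
i stops at index 2 (arr[2]=32 > 28), j stops at index 6 (arr[6]=25 <= 28): swap arr[2] and arr[6], array becomes [28, 17, 25, 39, 16, 13, 32, 29, 39]
i stops at index 3 (arr[3]=39 > 28), j stops at index 5 (arr[5]=13 <= 28): swap arr[3] and arr[5], array becomes [28, 17, 25, 13, 16, 39, 32, 29, 39]
i ends at 5, j ends at 4: the pointers have crossed (j < i), so scanning stops.

Swap pivot arr[0] with arr[4] to place pivot at position 4: [16, 17, 25, 13, 28, 39, 32, 29, 39]
Pivot position: 4

After partitioning with pivot 28, the array becomes [16, 17, 25, 13, 28, 39, 32, 29, 39]. The pivot is placed at index 4. All elements to the left of the pivot are <= 28, and all elements to the right are > 28.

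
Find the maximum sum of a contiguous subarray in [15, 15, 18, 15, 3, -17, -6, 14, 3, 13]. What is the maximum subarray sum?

Using Kadane's algorithm on [15, 15, 18, 15, 3, -17, -6, 14, 3, 13]:

Scanning through the array:
Position 1 (value 15): max_ending_here = 30, max_so_far = 30
Position 2 (value 18): max_ending_here = 48, max_so_far = 48
Position 3 (value 15): max_ending_here = 63, max_so_far = 63
Position 4 (value 3): max_ending_here = 66, max_so_far = 66
Position 5 (value -17): max_ending_here = 49, max_so_far = 66
Position 6 (value -6): max_ending_here = 43, max_so_far = 66
Position 7 (value 14): max_ending_here = 57, max_so_far = 66
Position 8 (value 3): max_ending_here = 60, max_so_far = 66
Position 9 (value 13): max_ending_here = 73, max_so_far = 73

Maximum subarray: [15, 15, 18, 15, 3, -17, -6, 14, 3, 13]
Maximum sum: 73

The maximum subarray is [15, 15, 18, 15, 3, -17, -6, 14, 3, 13] with sum 73. This subarray runs from index 0 to index 9.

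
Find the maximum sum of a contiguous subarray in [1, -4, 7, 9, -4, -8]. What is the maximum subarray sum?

Using Kadane's algorithm on [1, -4, 7, 9, -4, -8]:

Scanning through the array:
Position 1 (value -4): max_ending_here = -3, max_so_far = 1
Position 2 (value 7): max_ending_here = 7, max_so_far = 7
Position 3 (value 9): max_ending_here = 16, max_so_far = 16
Position 4 (value -4): max_ending_here = 12, max_so_far = 16
Position 5 (value -8): max_ending_here = 4, max_so_far = 16

Maximum subarray: [7, 9]
Maximum sum: 16

The maximum subarray is [7, 9] with sum 16. This subarray runs from index 2 to index 3.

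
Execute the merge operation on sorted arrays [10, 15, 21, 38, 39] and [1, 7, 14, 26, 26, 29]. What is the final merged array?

Merging process:

Compare 10 vs 1: take 1 from right. Merged: [1]
Compare 10 vs 7: take 7 from right. Merged: [1, 7]
Compare 10 vs 14: take 10 from left. Merged: [1, 7, 10]
Compare 15 vs 14: take 14 from right. Merged: [1, 7, 10, 14]
Compare 15 vs 26: take 15 from left. Merged: [1, 7, 10, 14, 15]
Compare 21 vs 26: take 21 from left. Merged: [1, 7, 10, 14, 15, 21]
Compare 38 vs 26: take 26 from right. Merged: [1, 7, 10, 14, 15, 21, 26]
Compare 38 vs 26: take 26 from right. Merged: [1, 7, 10, 14, 15, 21, 26, 26]
Compare 38 vs 29: take 29 from right. Merged: [1, 7, 10, 14, 15, 21, 26, 26, 29]
Append remaining from left: [38, 39]. Merged: [1, 7, 10, 14, 15, 21, 26, 26, 29, 38, 39]

Final merged array: [1, 7, 10, 14, 15, 21, 26, 26, 29, 38, 39]
Total comparisons: 9

The merged array is [1, 7, 10, 14, 15, 21, 26, 26, 29, 38, 39], requiring 9 comparisons. The merge step runs in O(n) time where n is the total number of elements.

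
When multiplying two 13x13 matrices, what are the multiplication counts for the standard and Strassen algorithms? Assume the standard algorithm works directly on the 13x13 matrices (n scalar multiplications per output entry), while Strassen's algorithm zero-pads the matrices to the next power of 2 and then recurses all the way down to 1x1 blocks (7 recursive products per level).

Matrix multiplication for 13x13 matrices:

Strassen's algorithm requires power-of-2 dimensions. Pad 13x13 to 16x16 (next power of 2).

Standard algorithm: 13^3 = 2197 multiplications
Strassen's algorithm: 7^(log2(16)) = 7^4 = 2401 multiplications
Difference: 2197 - 2401 = -204 (Strassen uses MORE here due to padding overhead — for small or just-over-power-of-2 n, padding can outweigh the per-level savings)

Standard: 2197 multiplications (13^3). Strassen: 2401 multiplications (7^4, after padding to 16x16). Strassen reduces 8 recursive multiplications to 7 at each level.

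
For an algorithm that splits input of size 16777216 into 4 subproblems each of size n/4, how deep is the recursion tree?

For divide and conquer with division factor 4:

Problem sizes at each level:
Level 0: 16777216
Level 1: 4194304
Level 2: 1048576
Level 3: 262144
Level 4: 65536
Level 5: 16384
Level 6: 4096
Level 7: 1024
Level 8: 256
Level 9: 64
Level 10: 16
Level 11: 4
Level 12: 1

The root is level 0 and the size-1 base case is level 12 (the tree spans levels 0 through 12, i.e. 13 levels counting the root), so the depth is the number of divisions: log_4(16777216) = 12

The recursion tree depth is log_4(16777216) = 12. At each level, the problem size is divided by 4, so it takes 12 divisions to reduce to a base case of size 1. The algorithm makes 4 recursive calls at each level.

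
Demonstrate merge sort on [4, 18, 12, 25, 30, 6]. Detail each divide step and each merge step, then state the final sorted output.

Merge sort trace:

Split: [4, 18, 12, 25, 30, 6] -> [4, 18, 12] and [25, 30, 6]
  Split: [4, 18, 12] -> [4] and [18, 12]
    Split: [18, 12] -> [18] and [12]
    Merge: [18] + [12] -> [12, 18]
  Merge: [4] + [12, 18] -> [4, 12, 18]
  Split: [25, 30, 6] -> [25] and [30, 6]
    Split: [30, 6] -> [30] and [6]
    Merge: [30] + [6] -> [6, 30]
  Merge: [25] + [6, 30] -> [6, 25, 30]
Merge: [4, 12, 18] + [6, 25, 30] -> [4, 6, 12, 18, 25, 30]

Final sorted array: [4, 6, 12, 18, 25, 30]

The merge sort proceeds by recursively splitting the array and merging sorted halves.
After all merges, the sorted array is [4, 6, 12, 18, 25, 30].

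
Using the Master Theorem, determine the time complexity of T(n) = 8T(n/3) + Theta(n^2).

Master Theorem for T(n) = 8T(n/3) + O(n^2):

a = 8, b = 3, c = 2
log_b(a) = log_3(8) = 1.8928

Case 3: c = 2 > log_3(8) = 1.8928
T(n) = O(n^2) = O(n^2)

For T(n) = 8T(n/3) + O(n^2): log_3(8) = 1.8928. This is Case 3 of the Master Theorem (c > log_b(a), work dominated by root), giving O(n^2).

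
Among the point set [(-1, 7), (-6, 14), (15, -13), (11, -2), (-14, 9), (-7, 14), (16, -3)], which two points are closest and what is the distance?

Computing all pairwise distances among 7 points:

d((-1, 7), (-6, 14)) = 8.6023
d((-1, 7), (15, -13)) = 25.6125
d((-1, 7), (11, -2)) = 15.0
d((-1, 7), (-14, 9)) = 13.1529
d((-1, 7), (-7, 14)) = 9.2195
d((-1, 7), (16, -3)) = 19.7231
d((-6, 14), (15, -13)) = 34.2053
d((-6, 14), (11, -2)) = 23.3452
d((-6, 14), (-14, 9)) = 9.434
d((-6, 14), (-7, 14)) = 1.0 <-- minimum
d((-6, 14), (16, -3)) = 27.8029
d((15, -13), (11, -2)) = 11.7047
d((15, -13), (-14, 9)) = 36.4005
d((15, -13), (-7, 14)) = 34.8281
d((15, -13), (16, -3)) = 10.0499
d((11, -2), (-14, 9)) = 27.313
d((11, -2), (-7, 14)) = 24.0832
d((11, -2), (16, -3)) = 5.099
d((-14, 9), (-7, 14)) = 8.6023
d((-14, 9), (16, -3)) = 32.311
d((-7, 14), (16, -3)) = 28.6007

Closest pair: (-6, 14) and (-7, 14) with distance 1.0

The closest pair is (-6, 14) and (-7, 14) with Euclidean distance 1.0. For 7 points, brute-force pairwise comparison is shown above. For large n, the divide-and-conquer algorithm (sort by x, recurse on halves, check the dividing strip) achieves O(n log n).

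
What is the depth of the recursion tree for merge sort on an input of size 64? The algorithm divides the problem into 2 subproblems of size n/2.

For divide and conquer with division factor 2:

Problem sizes at each level:
Level 0: 64
Level 1: 32
Level 2: 16
Level 3: 8
Level 4: 4
Level 5: 2
Level 6: 1

The root is level 0 and the size-1 base case is level 6 (the tree spans levels 0 through 6, i.e. 7 levels counting the root), so the depth is the number of divisions: log_2(64) = 6

The recursion tree depth is log_2(64) = 6. At each level, the problem size is divided by 2, so it takes 6 divisions to reduce to a base case of size 1. The algorithm makes 2 recursive calls at each level.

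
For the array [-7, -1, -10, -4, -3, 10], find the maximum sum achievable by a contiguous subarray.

Using Kadane's algorithm on [-7, -1, -10, -4, -3, 10]:

Scanning through the array:
Position 1 (value -1): max_ending_here = -1, max_so_far = -1
Position 2 (value -10): max_ending_here = -10, max_so_far = -1
Position 3 (value -4): max_ending_here = -4, max_so_far = -1
Position 4 (value -3): max_ending_here = -3, max_so_far = -1
Position 5 (value 10): max_ending_here = 10, max_so_far = 10

Maximum subarray: [10]
Maximum sum: 10

The maximum subarray is [10] with sum 10. This subarray runs from index 5 to index 5.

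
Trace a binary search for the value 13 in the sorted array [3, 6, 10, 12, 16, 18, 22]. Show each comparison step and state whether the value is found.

Binary search for 13 in [3, 6, 10, 12, 16, 18, 22]:

lo=0, hi=6, mid=3, arr[mid]=12 -> 12 < 13, search right half
lo=4, hi=6, mid=5, arr[mid]=18 -> 18 > 13, search left half
lo=4, hi=4, mid=4, arr[mid]=16 -> 16 > 13, search left half
lo=4 > hi=3, target 13 not found

Binary search determines that 13 is not in the array after 3 comparisons. The search space was exhausted without finding the target.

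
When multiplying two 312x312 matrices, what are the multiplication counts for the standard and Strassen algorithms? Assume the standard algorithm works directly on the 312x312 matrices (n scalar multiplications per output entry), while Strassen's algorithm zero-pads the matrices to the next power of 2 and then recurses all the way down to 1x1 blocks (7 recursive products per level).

Matrix multiplication for 312x312 matrices:

Strassen's algorithm requires power-of-2 dimensions. Pad 312x312 to 512x512 (next power of 2).

Standard algorithm: 312^3 = 30371328 multiplications
Strassen's algorithm: 7^(log2(512)) = 7^9 = 40353607 multiplications
Difference: 30371328 - 40353607 = -9982279 (Strassen uses MORE here due to padding overhead — for small or just-over-power-of-2 n, padding can outweigh the per-level savings)

Standard: 30371328 multiplications (312^3). Strassen: 40353607 multiplications (7^9, after padding to 512x512). Strassen reduces 8 recursive multiplications to 7 at each level.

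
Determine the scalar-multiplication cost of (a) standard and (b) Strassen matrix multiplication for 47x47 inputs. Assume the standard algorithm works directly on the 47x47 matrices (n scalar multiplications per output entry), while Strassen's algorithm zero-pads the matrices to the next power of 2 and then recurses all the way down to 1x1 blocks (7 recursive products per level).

Matrix multiplication for 47x47 matrices:

Strassen's algorithm requires power-of-2 dimensions. Pad 47x47 to 64x64 (next power of 2).

Standard algorithm: 47^3 = 103823 multiplications
Strassen's algorithm: 7^(log2(64)) = 7^6 = 117649 multiplications
Difference: 103823 - 117649 = -13826 (Strassen uses MORE here due to padding overhead — for small or just-over-power-of-2 n, padding can outweigh the per-level savings)

Standard: 103823 multiplications (47^3). Strassen: 117649 multiplications (7^6, after padding to 64x64). Strassen reduces 8 recursive multiplications to 7 at each level.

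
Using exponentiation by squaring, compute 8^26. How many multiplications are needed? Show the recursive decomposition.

Computing 8^26 by squaring (build up from 8^1; each line after the first costs one multiplication):

8^1 = 8
8^2 = (8^1)^2 = 8^2 = 64
8^3 = 8 * 8^2 = 8 * 64 = 512
8^6 = (8^3)^2 = 512^2 = 262144
8^12 = (8^6)^2 = 262144^2 = 68719476736
8^13 = 8 * 8^12 = 8 * 68719476736 = 549755813888
8^26 = (8^13)^2 = 549755813888^2 = 302231454903657293676544

Result: 302231454903657293676544
Multiplications needed: 6 (6 lines after 8^1)

8^26 = 302231454903657293676544. Using exponentiation by squaring, this requires 6 multiplications. The key idea: if the exponent is even, square the half-power; if odd, multiply by the base once.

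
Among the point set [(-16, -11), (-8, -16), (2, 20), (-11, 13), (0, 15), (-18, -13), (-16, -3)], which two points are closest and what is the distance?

Computing all pairwise distances among 7 points:

d((-16, -11), (-8, -16)) = 9.434
d((-16, -11), (2, 20)) = 35.8469
d((-16, -11), (-11, 13)) = 24.5153
d((-16, -11), (0, 15)) = 30.5287
d((-16, -11), (-18, -13)) = 2.8284 <-- minimum
d((-16, -11), (-16, -3)) = 8.0
d((-8, -16), (2, 20)) = 37.3631
d((-8, -16), (-11, 13)) = 29.1548
d((-8, -16), (0, 15)) = 32.0156
d((-8, -16), (-18, -13)) = 10.4403
d((-8, -16), (-16, -3)) = 15.2643
d((2, 20), (-11, 13)) = 14.7648
d((2, 20), (0, 15)) = 5.3852
d((2, 20), (-18, -13)) = 38.5876
d((2, 20), (-16, -3)) = 29.2062
d((-11, 13), (0, 15)) = 11.1803
d((-11, 13), (-18, -13)) = 26.9258
d((-11, 13), (-16, -3)) = 16.7631
d((0, 15), (-18, -13)) = 33.2866
d((0, 15), (-16, -3)) = 24.0832
d((-18, -13), (-16, -3)) = 10.198

Closest pair: (-16, -11) and (-18, -13) with distance 2.8284

The closest pair is (-16, -11) and (-18, -13) with Euclidean distance 2.8284. For 7 points, brute-force pairwise comparison is shown above. For large n, the divide-and-conquer algorithm (sort by x, recurse on halves, check the dividing strip) achieves O(n log n).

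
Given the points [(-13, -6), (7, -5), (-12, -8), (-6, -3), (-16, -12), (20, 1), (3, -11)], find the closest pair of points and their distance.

Computing all pairwise distances among 7 points:

d((-13, -6), (7, -5)) = 20.025
d((-13, -6), (-12, -8)) = 2.2361 <-- minimum
d((-13, -6), (-6, -3)) = 7.6158
d((-13, -6), (-16, -12)) = 6.7082
d((-13, -6), (20, 1)) = 33.7343
d((-13, -6), (3, -11)) = 16.7631
d((7, -5), (-12, -8)) = 19.2354
d((7, -5), (-6, -3)) = 13.1529
d((7, -5), (-16, -12)) = 24.0416
d((7, -5), (20, 1)) = 14.3178
d((7, -5), (3, -11)) = 7.2111
d((-12, -8), (-6, -3)) = 7.8102
d((-12, -8), (-16, -12)) = 5.6569
d((-12, -8), (20, 1)) = 33.2415
d((-12, -8), (3, -11)) = 15.2971
d((-6, -3), (-16, -12)) = 13.4536
d((-6, -3), (20, 1)) = 26.3059
d((-6, -3), (3, -11)) = 12.0416
d((-16, -12), (20, 1)) = 38.2753
d((-16, -12), (3, -11)) = 19.0263
d((20, 1), (3, -11)) = 20.8087

Closest pair: (-13, -6) and (-12, -8) with distance 2.2361

The closest pair is (-13, -6) and (-12, -8) with Euclidean distance 2.2361. For 7 points, brute-force pairwise comparison is shown above. For large n, the divide-and-conquer algorithm (sort by x, recurse on halves, check the dividing strip) achieves O(n log n).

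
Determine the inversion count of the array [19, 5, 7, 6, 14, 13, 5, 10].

Finding inversions in [19, 5, 7, 6, 14, 13, 5, 10]:

(0, 1): arr[0]=19 > arr[1]=5
(0, 2): arr[0]=19 > arr[2]=7
(0, 3): arr[0]=19 > arr[3]=6
(0, 4): arr[0]=19 > arr[4]=14
(0, 5): arr[0]=19 > arr[5]=13
(0, 6): arr[0]=19 > arr[6]=5
(0, 7): arr[0]=19 > arr[7]=10
(2, 3): arr[2]=7 > arr[3]=6
(2, 6): arr[2]=7 > arr[6]=5
(3, 6): arr[3]=6 > arr[6]=5
(4, 5): arr[4]=14 > arr[5]=13
(4, 6): arr[4]=14 > arr[6]=5
(4, 7): arr[4]=14 > arr[7]=10
(5, 6): arr[5]=13 > arr[6]=5
(5, 7): arr[5]=13 > arr[7]=10

Total inversions: 15

The array has 15 inversion(s): (0,1), (0,2), (0,3), (0,4), (0,5), (0,6), (0,7), (2,3), (2,6), (3,6), (4,5), (4,6), (4,7), (5,6), (5,7). Each pair (i,j) satisfies i < j and arr[i] > arr[j].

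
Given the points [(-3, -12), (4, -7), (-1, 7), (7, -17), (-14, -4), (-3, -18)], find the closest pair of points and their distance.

Computing all pairwise distances among 6 points:

d((-3, -12), (4, -7)) = 8.6023
d((-3, -12), (-1, 7)) = 19.105
d((-3, -12), (7, -17)) = 11.1803
d((-3, -12), (-14, -4)) = 13.6015
d((-3, -12), (-3, -18)) = 6.0 <-- minimum
d((4, -7), (-1, 7)) = 14.8661
d((4, -7), (7, -17)) = 10.4403
d((4, -7), (-14, -4)) = 18.2483
d((4, -7), (-3, -18)) = 13.0384
d((-1, 7), (7, -17)) = 25.2982
d((-1, 7), (-14, -4)) = 17.0294
d((-1, 7), (-3, -18)) = 25.0799
d((7, -17), (-14, -4)) = 24.6982
d((7, -17), (-3, -18)) = 10.0499
d((-14, -4), (-3, -18)) = 17.8045

Closest pair: (-3, -12) and (-3, -18) with distance 6.0

The closest pair is (-3, -12) and (-3, -18) with Euclidean distance 6.0. For 6 points, brute-force pairwise comparison is shown above. For large n, the divide-and-conquer algorithm (sort by x, recurse on halves, check the dividing strip) achieves O(n log n).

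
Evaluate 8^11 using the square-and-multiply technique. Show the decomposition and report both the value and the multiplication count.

Computing 8^11 by squaring (build up from 8^1; each line after the first costs one multiplication):

8^1 = 8
8^2 = (8^1)^2 = 8^2 = 64
8^4 = (8^2)^2 = 64^2 = 4096
8^5 = 8 * 8^4 = 8 * 4096 = 32768
8^10 = (8^5)^2 = 32768^2 = 1073741824
8^11 = 8 * 8^10 = 8 * 1073741824 = 8589934592

Result: 8589934592
Multiplications needed: 5 (5 lines after 8^1)

8^11 = 8589934592. Using exponentiation by squaring, this requires 5 multiplications. The key idea: if the exponent is even, square the half-power; if odd, multiply by the base once.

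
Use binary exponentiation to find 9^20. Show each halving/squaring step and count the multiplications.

Computing 9^20 by squaring (build up from 9^1; each line after the first costs one multiplication):

9^1 = 9
9^2 = (9^1)^2 = 9^2 = 81
9^4 = (9^2)^2 = 81^2 = 6561
9^5 = 9 * 9^4 = 9 * 6561 = 59049
9^10 = (9^5)^2 = 59049^2 = 3486784401
9^20 = (9^10)^2 = 3486784401^2 = 12157665459056928801

Result: 12157665459056928801
Multiplications needed: 5 (5 lines after 9^1)

9^20 = 12157665459056928801. Using exponentiation by squaring, this requires 5 multiplications. The key idea: if the exponent is even, square the half-power; if odd, multiply by the base once.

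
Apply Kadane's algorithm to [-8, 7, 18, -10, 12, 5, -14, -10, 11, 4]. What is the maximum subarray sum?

Using Kadane's algorithm on [-8, 7, 18, -10, 12, 5, -14, -10, 11, 4]:

Scanning through the array:
Position 1 (value 7): max_ending_here = 7, max_so_far = 7
Position 2 (value 18): max_ending_here = 25, max_so_far = 25
Position 3 (value -10): max_ending_here = 15, max_so_far = 25
Position 4 (value 12): max_ending_here = 27, max_so_far = 27
Position 5 (value 5): max_ending_here = 32, max_so_far = 32
Position 6 (value -14): max_ending_here = 18, max_so_far = 32
Position 7 (value -10): max_ending_here = 8, max_so_far = 32
Position 8 (value 11): max_ending_here = 19, max_so_far = 32
Position 9 (value 4): max_ending_here = 23, max_so_far = 32

Maximum subarray: [7, 18, -10, 12, 5]
Maximum sum: 32

The maximum subarray is [7, 18, -10, 12, 5] with sum 32. This subarray runs from index 1 to index 5.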